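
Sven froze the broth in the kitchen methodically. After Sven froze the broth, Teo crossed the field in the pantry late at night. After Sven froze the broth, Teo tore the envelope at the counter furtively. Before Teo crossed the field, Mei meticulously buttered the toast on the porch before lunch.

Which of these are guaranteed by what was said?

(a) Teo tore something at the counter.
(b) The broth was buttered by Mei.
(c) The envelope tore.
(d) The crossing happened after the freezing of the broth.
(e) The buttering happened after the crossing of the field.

(a) Entailed — the original entails any weakening of itself; this just drops 'furtively' and generalizes the patient.
(b) Not entailed — Mei buttered the toast, not the broth; the broth belongs to the freezing event.
(c) Entailed — 'Teo tore the envelope' is causative; it entails the inchoative 'the envelope tore'.
(d) Entailed — the narrative places the freezing before the crossing.
(e) Not entailed — the narrative places the buttering before the crossing, not after.

(a), (c), (d)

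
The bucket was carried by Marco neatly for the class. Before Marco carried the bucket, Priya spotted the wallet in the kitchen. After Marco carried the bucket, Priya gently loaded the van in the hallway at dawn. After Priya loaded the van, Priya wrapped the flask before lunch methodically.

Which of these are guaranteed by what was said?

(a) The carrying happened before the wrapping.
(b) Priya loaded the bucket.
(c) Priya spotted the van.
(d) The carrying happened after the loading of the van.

(a)

(a) Entailed — the narrative places the carrying before the wrapping.
(b) Not entailed — Priya loaded the van, not the bucket; the bucket belongs to the carrying event.
(c) Not entailed — Priya spotted the wallet, not the van; the van belongs to the loading event.
(d) Not entailed — the narrative places the carrying before the loading, not after.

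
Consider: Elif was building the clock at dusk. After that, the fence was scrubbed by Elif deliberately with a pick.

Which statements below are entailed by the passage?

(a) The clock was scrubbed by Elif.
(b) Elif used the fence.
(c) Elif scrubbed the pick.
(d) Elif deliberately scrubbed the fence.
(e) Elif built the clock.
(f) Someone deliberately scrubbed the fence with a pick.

(d), (f)

(a) Not entailed — Elif scrubbed the fence, not the clock; the clock belongs to the building event.
(b) Not entailed — the fence is the patient, not an instrument — Elif used a pick.
(c) Not entailed — the pick is the instrument, not what was scrubbed.
(d) Entailed — every conjunct here is already in the original scrubbing event.
(e) Not entailed — 'was building' is progressive on an accomplishment; it does not entail the completed 'built'.
(f) Entailed — generalizing the agent leaves a sub-description the original still satisfies.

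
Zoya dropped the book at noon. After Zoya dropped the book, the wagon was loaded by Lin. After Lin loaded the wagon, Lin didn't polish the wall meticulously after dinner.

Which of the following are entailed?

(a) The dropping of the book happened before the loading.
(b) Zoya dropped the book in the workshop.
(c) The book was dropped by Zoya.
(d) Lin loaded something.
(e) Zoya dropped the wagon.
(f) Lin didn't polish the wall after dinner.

(a) Entailed — the narrative places the dropping before the loading.
(b) Not entailed — 'in the workshop' adds information not in the original event.
(c) Entailed — every conjunct here is already in the original dropping event.
(d) Entailed — generalizing the patient leaves a sub-description the original still satisfies.
(e) Not entailed — Zoya dropped the book, not the wagon; the wagon belongs to the loading event.
(f) Not entailed — dropping 'meticulously' under negation is not valid — the original leaves open that Lin polished the wall some other way.

(a), (c), (d)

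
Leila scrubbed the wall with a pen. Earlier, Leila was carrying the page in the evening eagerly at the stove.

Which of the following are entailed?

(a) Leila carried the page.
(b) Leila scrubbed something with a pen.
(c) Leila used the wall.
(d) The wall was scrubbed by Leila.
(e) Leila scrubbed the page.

(a) Entailed — 'carry' is an activity; 'was carrying' entails that some carrying happened, so 'carried' holds.
(b) Entailed — this follows by dropping conjuncts from the scrubbing event's description.
(c) Not entailed — the wall is the patient, not an instrument — Leila used a pen.
(d) Entailed — dropping 'with a pen' leaves a sub-description the original still satisfies.
(e) Not entailed — Leila scrubbed the wall, not the page; the page belongs to the carrying event.

(a), (b), (d)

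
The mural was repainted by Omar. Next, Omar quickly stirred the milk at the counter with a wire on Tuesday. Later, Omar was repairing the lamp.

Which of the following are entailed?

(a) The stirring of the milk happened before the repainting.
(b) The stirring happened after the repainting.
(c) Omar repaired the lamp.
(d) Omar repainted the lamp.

(b)

(a) Not entailed — the narrative places the repainting before the stirring, not after.
(b) Entailed — the narrative places the repainting before the stirring.
(c) Not entailed — 'was repairing' is progressive on an accomplishment; it does not entail the completed 'repaired'.
(d) Not entailed — Omar repainted the mural, not the lamp; the lamp belongs to the repairing event.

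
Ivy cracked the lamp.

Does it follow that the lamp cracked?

'Ivy cracked the lamp' is the causative; it entails the inchoative 'the lamp cracked'.

yes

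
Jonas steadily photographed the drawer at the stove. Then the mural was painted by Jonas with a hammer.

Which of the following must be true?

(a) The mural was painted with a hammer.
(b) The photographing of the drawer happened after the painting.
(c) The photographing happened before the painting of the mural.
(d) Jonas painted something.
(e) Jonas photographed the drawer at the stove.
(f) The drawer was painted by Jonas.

(a) Entailed — generalizing the agent leaves a sub-description the original still satisfies.
(b) Not entailed — the narrative places the photographing before the painting, not after.
(c) Entailed — the narrative places the photographing before the painting.
(d) Entailed — the original entails any weakening of itself; this just drops 'with a hammer' and generalizes the patient.
(e) Entailed — the original entails any weakening of itself; this just drops 'steadily'.
(f) Not entailed — Jonas painted the mural, not the drawer; the drawer belongs to the photographing event.

(a), (c), (d), (e)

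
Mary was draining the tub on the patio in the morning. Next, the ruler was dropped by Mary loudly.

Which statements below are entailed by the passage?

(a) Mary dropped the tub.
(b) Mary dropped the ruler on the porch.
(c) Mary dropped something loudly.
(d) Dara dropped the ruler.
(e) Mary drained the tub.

(c)

(a) Not entailed — Mary dropped the ruler, not the tub; the tub belongs to the draining event.
(b) Not entailed — 'on the porch' adds information not in the original event.
(c) Entailed — generalizing the patient leaves a sub-description the original still satisfies.
(d) Not entailed — the passage has Mary dropping the ruler, not Dara.
(e) Not entailed — 'was draining' is progressive on an accomplishment; it does not entail the completed 'drained'.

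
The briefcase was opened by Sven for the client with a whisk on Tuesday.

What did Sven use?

a whisk

'with a whisk' marks the instrument of the opening event.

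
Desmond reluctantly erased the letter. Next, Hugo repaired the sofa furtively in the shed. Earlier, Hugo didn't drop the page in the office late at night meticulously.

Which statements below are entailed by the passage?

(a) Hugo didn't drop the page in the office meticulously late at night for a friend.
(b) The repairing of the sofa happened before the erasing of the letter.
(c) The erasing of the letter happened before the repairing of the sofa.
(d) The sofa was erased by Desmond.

(a) Entailed — under negation, adding a further restriction is entailed: if no such dropping event occurred, none occurred for a friend either.
(b) Not entailed — the narrative places the erasing before the repairing, not after.
(c) Entailed — the narrative places the erasing before the repairing.
(d) Not entailed — Desmond erased the letter, not the sofa; the sofa belongs to the repairing event.

(a), (c)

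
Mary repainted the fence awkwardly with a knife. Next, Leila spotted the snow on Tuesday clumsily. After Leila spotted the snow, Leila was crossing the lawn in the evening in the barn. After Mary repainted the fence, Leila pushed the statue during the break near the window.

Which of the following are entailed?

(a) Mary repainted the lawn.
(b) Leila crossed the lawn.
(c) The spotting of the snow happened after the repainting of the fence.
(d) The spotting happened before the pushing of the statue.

(c)

(a) Not entailed — Mary repainted the fence, not the lawn; the lawn belongs to the crossing event.
(b) Not entailed — 'was crossing' is progressive on an accomplishment; it does not entail the completed 'crossed'.
(c) Entailed — the narrative places the repainting before the spotting.
(d) Not entailed — the narrative doesn't order the spotting relative to the pushing.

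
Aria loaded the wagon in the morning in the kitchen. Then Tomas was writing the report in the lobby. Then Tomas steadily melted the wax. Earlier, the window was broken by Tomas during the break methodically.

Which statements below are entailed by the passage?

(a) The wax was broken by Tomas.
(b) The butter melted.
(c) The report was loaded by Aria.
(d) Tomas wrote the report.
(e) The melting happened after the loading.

(a) Not entailed — Tomas broke the window, not the wax; the wax belongs to the melting event.
(b) Not entailed — the wax is what melted, not the butter.
(c) Not entailed — Aria loaded the wagon, not the report; the report belongs to the writing event.
(d) Not entailed — 'was writing' is progressive on an accomplishment; it does not entail the completed 'wrote'.
(e) Entailed — the narrative places the loading before the melting.

(e)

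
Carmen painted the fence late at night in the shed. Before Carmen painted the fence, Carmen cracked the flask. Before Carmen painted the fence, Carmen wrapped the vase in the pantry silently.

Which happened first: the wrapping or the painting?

the wrapping

The connectives place the wrapping before the painting.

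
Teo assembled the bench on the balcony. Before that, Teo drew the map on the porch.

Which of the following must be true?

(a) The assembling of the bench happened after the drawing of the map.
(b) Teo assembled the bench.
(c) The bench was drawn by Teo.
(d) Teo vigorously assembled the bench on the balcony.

(a), (b)

(a) Entailed — the narrative places the drawing before the assembling.
(b) Entailed — the original entails any weakening of itself; this just drops 'on the balcony'.
(c) Not entailed — Teo drew the map, not the bench; the bench belongs to the assembling event.
(d) Not entailed — 'vigorously' adds information not in the original event.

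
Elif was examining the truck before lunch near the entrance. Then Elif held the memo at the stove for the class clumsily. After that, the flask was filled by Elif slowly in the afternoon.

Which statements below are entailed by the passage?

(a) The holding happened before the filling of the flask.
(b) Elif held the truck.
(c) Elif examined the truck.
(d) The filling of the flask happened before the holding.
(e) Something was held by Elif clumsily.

(a), (c), (e)

(a) Entailed — the narrative places the holding before the filling.
(b) Not entailed — Elif held the memo, not the truck; the truck belongs to the examining event.
(c) Entailed — 'examine' is an activity; 'was examining' entails that some examining happened, so 'examined' holds.
(d) Not entailed — the narrative places the holding before the filling, not after.
(e) Entailed — this follows by dropping conjuncts from the holding event's description.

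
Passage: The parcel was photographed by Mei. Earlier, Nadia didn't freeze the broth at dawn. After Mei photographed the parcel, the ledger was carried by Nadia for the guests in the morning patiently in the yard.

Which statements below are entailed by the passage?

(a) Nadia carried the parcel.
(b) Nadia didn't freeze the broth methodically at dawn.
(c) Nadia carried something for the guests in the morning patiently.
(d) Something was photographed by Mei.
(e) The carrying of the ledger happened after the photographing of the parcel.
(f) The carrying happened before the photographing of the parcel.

(b), (c), (d), (e)

(a) Not entailed — Nadia carried the ledger, not the parcel; the parcel belongs to the photographing event.
(b) Entailed — under negation, adding a further restriction is entailed: if no such freezing event occurred, none occurred methodically either.
(c) Entailed — this follows by dropping conjuncts from the carrying event's description.
(d) Entailed — the original entails any weakening of itself; this just generalizes the patient.
(e) Entailed — the narrative places the photographing before the carrying.
(f) Not entailed — the narrative places the photographing before the carrying, not after.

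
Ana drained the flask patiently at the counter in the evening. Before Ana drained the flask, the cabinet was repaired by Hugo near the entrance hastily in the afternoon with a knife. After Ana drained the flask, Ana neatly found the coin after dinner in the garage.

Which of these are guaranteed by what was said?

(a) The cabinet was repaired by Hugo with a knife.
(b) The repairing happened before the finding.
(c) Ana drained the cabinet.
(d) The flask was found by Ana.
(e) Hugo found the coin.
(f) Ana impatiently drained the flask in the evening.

(a), (b)

(a) Entailed — every conjunct here is already in the original repairing event.
(b) Entailed — the narrative places the repairing before the finding.
(c) Not entailed — Ana drained the flask, not the cabinet; the cabinet belongs to the repairing event.
(d) Not entailed — Ana found the coin, not the flask; the flask belongs to the draining event.
(e) Not entailed — the passage has Ana finding the coin, not Hugo.
(f) Not entailed — 'impatiently' adds a manner not in (and inconsistent with) the original.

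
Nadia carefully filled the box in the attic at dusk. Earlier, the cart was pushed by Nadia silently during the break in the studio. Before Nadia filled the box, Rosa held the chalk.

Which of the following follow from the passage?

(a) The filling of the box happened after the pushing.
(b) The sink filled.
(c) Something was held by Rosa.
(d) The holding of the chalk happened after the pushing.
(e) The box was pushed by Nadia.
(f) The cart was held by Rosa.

(a) Entailed — the narrative places the pushing before the filling.
(b) Not entailed — the box is what filled, not the sink.
(c) Entailed — generalizing the patient leaves a sub-description the original still satisfies.
(d) Not entailed — the narrative doesn't order the pushing relative to the holding.
(e) Not entailed — Nadia pushed the cart, not the box; the box belongs to the filling event.
(f) Not entailed — Rosa held the chalk, not the cart; the cart belongs to the pushing event.

(a), (c)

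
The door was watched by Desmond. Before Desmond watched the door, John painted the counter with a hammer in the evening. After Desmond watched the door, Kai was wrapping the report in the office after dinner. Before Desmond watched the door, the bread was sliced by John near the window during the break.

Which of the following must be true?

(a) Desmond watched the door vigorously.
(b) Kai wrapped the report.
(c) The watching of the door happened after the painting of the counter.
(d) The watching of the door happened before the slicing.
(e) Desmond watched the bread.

(c)

(a) Not entailed — 'vigorously' adds information not in the original event.
(b) Not entailed — 'was wrapping' is progressive on an accomplishment; it does not entail the completed 'wrapped'.
(c) Entailed — the narrative places the painting before the watching.
(d) Not entailed — the narrative places the slicing before the watching, not after.
(e) Not entailed — Desmond watched the door, not the bread; the bread belongs to the slicing event.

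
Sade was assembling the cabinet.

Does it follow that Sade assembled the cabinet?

no

'was assembling' is progressive; for an accomplishment like 'assemble the cabinet', it doesn't entail completion.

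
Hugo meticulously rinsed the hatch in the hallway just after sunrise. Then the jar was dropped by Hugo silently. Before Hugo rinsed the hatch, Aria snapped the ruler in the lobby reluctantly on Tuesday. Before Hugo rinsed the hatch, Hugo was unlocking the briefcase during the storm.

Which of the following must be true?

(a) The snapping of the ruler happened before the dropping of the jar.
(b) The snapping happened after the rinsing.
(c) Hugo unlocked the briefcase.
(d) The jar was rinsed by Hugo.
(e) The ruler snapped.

(a), (e)

(a) Entailed — the narrative places the snapping before the dropping.
(b) Not entailed — the narrative places the snapping before the rinsing, not after.
(c) Not entailed — 'was unlocking' is progressive on an accomplishment; it does not entail the completed 'unlocked'.
(d) Not entailed — Hugo rinsed the hatch, not the jar; the jar belongs to the dropping event.
(e) Entailed — 'Aria snapped the ruler' is causative; it entails the inchoative 'the ruler snapped'.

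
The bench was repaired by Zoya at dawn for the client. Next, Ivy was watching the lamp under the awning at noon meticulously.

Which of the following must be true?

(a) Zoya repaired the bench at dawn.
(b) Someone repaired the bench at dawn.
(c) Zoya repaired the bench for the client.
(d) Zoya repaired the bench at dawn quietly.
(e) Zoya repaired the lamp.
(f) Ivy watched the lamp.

(a), (b), (c), (f)

(a) Entailed — the original entails any weakening of itself; this just drops 'for the client'.
(b) Entailed — the original entails any weakening of itself; this just drops 'for the client' and generalizes the agent.
(c) Entailed — the original entails any weakening of itself; this just drops 'at dawn'.
(d) Not entailed — 'quietly' adds information not in the original event.
(e) Not entailed — Zoya repaired the bench, not the lamp; the lamp belongs to the watching event.
(f) Entailed — 'watch' is an activity; 'was watching' entails that some watching happened, so 'watched' holds.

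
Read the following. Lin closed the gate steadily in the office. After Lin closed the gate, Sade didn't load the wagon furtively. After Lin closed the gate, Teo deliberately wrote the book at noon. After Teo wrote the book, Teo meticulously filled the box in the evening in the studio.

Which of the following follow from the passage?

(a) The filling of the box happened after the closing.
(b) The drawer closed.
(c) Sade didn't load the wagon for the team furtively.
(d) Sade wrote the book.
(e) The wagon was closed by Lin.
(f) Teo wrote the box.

(a) Entailed — the narrative places the closing before the filling.
(b) Not entailed — the gate is what closed, not the drawer.
(c) Entailed — under negation, adding a further restriction is entailed: if no such loading event occurred, none occurred for the team either.
(d) Not entailed — the passage has Teo writing the book, not Sade.
(e) Not entailed — Lin closed the gate, not the wagon; the wagon belongs to the loading event.
(f) Not entailed — Teo wrote the book, not the box; the box belongs to the filling event.

(a), (c)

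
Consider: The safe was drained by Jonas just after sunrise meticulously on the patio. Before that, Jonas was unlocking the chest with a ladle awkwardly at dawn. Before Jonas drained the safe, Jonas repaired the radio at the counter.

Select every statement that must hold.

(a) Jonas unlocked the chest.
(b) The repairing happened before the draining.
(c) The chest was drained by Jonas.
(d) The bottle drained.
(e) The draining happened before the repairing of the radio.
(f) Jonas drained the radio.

(b)

(a) Not entailed — 'was unlocking' is progressive on an accomplishment; it does not entail the completed 'unlocked'.
(b) Entailed — the narrative places the repairing before the draining.
(c) Not entailed — Jonas drained the safe, not the chest; the chest belongs to the unlocking event.
(d) Not entailed — the safe is what drained, not the bottle.
(e) Not entailed — the narrative places the repairing before the draining, not after.
(f) Not entailed — Jonas drained the safe, not the radio; the radio belongs to the repairing event.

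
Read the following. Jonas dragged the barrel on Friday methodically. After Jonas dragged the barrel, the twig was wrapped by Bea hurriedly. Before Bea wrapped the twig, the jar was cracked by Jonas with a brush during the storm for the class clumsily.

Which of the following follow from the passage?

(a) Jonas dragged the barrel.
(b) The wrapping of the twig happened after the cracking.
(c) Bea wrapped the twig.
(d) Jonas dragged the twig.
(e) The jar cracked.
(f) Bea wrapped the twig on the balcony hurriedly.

(a), (b), (c), (e)

(a) Entailed — every conjunct here is already in the original dragging event.
(b) Entailed — the narrative places the cracking before the wrapping.
(c) Entailed — dropping 'hurriedly' leaves a sub-description the original still satisfies.
(d) Not entailed — Jonas dragged the barrel, not the twig; the twig belongs to the wrapping event.
(e) Entailed — 'Jonas cracked the jar' is causative; it entails the inchoative 'the jar cracked'.
(f) Not entailed — 'on the balcony' adds information not in the original event.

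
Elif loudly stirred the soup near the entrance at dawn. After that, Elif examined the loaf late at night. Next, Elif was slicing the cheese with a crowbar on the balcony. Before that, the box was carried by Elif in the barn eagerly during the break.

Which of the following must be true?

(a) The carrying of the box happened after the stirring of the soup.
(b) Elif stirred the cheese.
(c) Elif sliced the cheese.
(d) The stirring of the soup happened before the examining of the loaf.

(a) Not entailed — the narrative doesn't order the stirring relative to the carrying.
(b) Not entailed — Elif stirred the soup, not the cheese; the cheese belongs to the slicing event.
(c) Not entailed — 'was slicing' is progressive on an accomplishment; it does not entail the completed 'sliced'.
(d) Entailed — the narrative places the stirring before the examining.

(d)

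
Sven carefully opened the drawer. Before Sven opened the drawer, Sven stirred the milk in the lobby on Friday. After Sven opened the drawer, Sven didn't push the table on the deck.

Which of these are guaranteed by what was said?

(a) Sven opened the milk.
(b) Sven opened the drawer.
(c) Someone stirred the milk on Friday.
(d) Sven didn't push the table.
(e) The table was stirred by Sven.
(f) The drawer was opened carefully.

(a) Not entailed — Sven opened the drawer, not the milk; the milk belongs to the stirring event.
(b) Entailed — this follows by dropping conjuncts from the opening event's description.
(c) Entailed — the original entails any weakening of itself; this just drops 'in the lobby' and generalizes the agent.
(d) Not entailed — dropping 'on the deck' under negation is not valid — the original leaves open that Sven pushed the table some other way.
(e) Not entailed — Sven stirred the milk, not the table; the table belongs to the pushing event.
(f) Entailed — the original entails any weakening of itself; this just generalizes the agent.

(b), (c), (f)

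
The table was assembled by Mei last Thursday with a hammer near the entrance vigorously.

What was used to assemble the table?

'with a hammer' marks the instrument of the assembling event.

a hammer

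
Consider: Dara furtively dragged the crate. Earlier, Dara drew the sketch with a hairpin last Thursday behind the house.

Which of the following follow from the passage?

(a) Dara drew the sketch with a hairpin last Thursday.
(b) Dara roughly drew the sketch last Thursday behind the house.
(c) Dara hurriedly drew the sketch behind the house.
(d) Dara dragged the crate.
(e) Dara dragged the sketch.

(a) Entailed — this follows by dropping conjuncts from the drawing event's description.
(b) Not entailed — 'roughly' adds information not in the original event.
(c) Not entailed — 'hurriedly' adds information not in the original event.
(d) Entailed — dropping 'furtively' leaves a sub-description the original still satisfies.
(e) Not entailed — Dara dragged the crate, not the sketch; the sketch belongs to the drawing event.

(a), (d)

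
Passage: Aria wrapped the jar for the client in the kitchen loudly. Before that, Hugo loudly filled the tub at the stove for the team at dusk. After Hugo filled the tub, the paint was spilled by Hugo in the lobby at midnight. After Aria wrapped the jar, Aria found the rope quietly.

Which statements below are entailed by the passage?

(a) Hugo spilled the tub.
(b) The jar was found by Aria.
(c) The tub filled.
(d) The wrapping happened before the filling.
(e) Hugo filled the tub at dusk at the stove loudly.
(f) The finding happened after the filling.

(c), (e), (f)

(a) Not entailed — Hugo spilled the paint, not the tub; the tub belongs to the filling event.
(b) Not entailed — Aria found the rope, not the jar; the jar belongs to the wrapping event.
(c) Entailed — 'Hugo filled the tub' is causative; it entails the inchoative 'the tub filled'.
(d) Not entailed — the narrative places the filling before the wrapping, not after.
(e) Entailed — this follows by dropping conjuncts from the filling event's description.
(f) Entailed — the narrative places the filling before the finding.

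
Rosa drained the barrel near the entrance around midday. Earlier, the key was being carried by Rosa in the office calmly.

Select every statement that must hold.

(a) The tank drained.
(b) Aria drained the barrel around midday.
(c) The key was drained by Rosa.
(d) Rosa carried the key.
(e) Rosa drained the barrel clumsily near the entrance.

(d)

(a) Not entailed — the barrel is what drained, not the tank.
(b) Not entailed — the passage has Rosa draining the barrel, not Aria.
(c) Not entailed — Rosa drained the barrel, not the key; the key belongs to the carrying event.
(d) Entailed — 'carry' is an activity; 'was carrying' entails that some carrying happened, so 'carried' holds.
(e) Not entailed — 'clumsily' adds information not in the original event.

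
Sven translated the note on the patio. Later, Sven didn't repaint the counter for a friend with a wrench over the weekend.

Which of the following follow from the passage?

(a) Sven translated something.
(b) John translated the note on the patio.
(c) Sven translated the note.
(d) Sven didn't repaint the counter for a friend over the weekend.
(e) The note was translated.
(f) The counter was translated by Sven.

(a) Entailed — dropping 'on the patio' and generalizing the patient leaves a sub-description the original still satisfies.
(b) Not entailed — the passage has Sven translating the note, not John.
(c) Entailed — the original entails any weakening of itself; this just drops 'on the patio'.
(d) Not entailed — dropping 'with a wrench' under negation is not valid — the original leaves open that Sven repainted the counter some other way.
(e) Entailed — every conjunct here is already in the original translating event.
(f) Not entailed — Sven translated the note, not the counter; the counter belongs to the repainting event.

(a), (c), (e)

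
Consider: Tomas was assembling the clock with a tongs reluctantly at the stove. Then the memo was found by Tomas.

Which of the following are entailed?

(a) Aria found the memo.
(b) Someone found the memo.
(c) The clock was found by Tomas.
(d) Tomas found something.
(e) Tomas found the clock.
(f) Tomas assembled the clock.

(b), (d)

(a) Not entailed — the passage has Tomas finding the memo, not Aria.
(b) Entailed — every conjunct here is already in the original finding event.
(c) Not entailed — Tomas found the memo, not the clock; the clock belongs to the assembling event.
(d) Entailed — every conjunct here is already in the original finding event.
(e) Not entailed — Tomas found the memo, not the clock; the clock belongs to the assembling event.
(f) Not entailed — 'was assembling' is progressive on an accomplishment; it does not entail the completed 'assembled'.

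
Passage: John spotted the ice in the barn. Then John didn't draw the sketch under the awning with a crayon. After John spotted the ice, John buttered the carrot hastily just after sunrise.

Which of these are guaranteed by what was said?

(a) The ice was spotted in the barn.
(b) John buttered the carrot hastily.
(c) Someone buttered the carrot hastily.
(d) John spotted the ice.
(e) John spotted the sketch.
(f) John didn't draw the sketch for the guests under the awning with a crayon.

(a), (b), (c), (d), (f)

(a) Entailed — generalizing the agent leaves a sub-description the original still satisfies.
(b) Entailed — the original entails any weakening of itself; this just drops 'just after sunrise'.
(c) Entailed — this follows by dropping conjuncts from the buttering event's description.
(d) Entailed — every conjunct here is already in the original spotting event.
(e) Not entailed — John spotted the ice, not the sketch; the sketch belongs to the drawing event.
(f) Entailed — under negation, adding a further restriction is entailed: if no such drawing event occurred, none occurred for the guests either.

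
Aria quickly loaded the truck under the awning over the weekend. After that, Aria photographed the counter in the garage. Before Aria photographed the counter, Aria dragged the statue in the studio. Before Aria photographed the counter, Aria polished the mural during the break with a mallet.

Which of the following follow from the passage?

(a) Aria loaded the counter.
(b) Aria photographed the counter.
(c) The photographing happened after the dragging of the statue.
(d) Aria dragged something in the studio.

(a) Not entailed — Aria loaded the truck, not the counter; the counter belongs to the photographing event.
(b) Entailed — the original entails any weakening of itself; this just drops 'in the garage'.
(c) Entailed — the narrative places the dragging before the photographing.
(d) Entailed — the original entails any weakening of itself; this just generalizes the patient.

(b), (c), (d)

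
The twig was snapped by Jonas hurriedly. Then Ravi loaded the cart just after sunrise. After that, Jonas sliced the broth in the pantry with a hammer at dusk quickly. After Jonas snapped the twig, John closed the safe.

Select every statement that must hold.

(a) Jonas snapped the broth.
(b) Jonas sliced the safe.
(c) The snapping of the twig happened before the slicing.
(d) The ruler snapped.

(a) Not entailed — Jonas snapped the twig, not the broth; the broth belongs to the slicing event.
(b) Not entailed — Jonas sliced the broth, not the safe; the safe belongs to the closing event.
(c) Entailed — the narrative places the snapping before the slicing.
(d) Not entailed — the twig is what snapped, not the ruler.

(c)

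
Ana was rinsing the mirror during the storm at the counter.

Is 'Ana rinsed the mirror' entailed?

yes

'rinse' is atelic; if Ana was rinsing the mirror, then Ana rinsed the mirror (for some time).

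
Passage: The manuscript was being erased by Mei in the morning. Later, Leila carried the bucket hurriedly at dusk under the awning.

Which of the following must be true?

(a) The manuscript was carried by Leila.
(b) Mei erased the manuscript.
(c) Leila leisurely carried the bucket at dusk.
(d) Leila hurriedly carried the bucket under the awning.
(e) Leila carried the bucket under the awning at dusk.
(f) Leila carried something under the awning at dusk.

(d), (e), (f)

(a) Not entailed — Leila carried the bucket, not the manuscript; the manuscript belongs to the erasing event.
(b) Not entailed — 'was erasing' is progressive on an accomplishment; it does not entail the completed 'erased'.
(c) Not entailed — 'leisurely' adds a manner not in (and inconsistent with) the original.
(d) Entailed — dropping 'at dusk' leaves a sub-description the original still satisfies.
(e) Entailed — this follows by dropping conjuncts from the carrying event's description.
(f) Entailed — every conjunct here is already in the original carrying event.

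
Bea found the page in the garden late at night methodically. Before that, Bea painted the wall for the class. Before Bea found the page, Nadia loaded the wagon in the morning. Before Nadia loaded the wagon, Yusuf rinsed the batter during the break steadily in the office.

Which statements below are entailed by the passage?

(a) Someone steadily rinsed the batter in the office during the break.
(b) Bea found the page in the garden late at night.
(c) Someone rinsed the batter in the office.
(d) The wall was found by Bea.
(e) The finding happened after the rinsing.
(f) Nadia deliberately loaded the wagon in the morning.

(a) Entailed — the original entails any weakening of itself; this just generalizes the agent.
(b) Entailed — this follows by dropping conjuncts from the finding event's description.
(c) Entailed — this follows by dropping conjuncts from the rinsing event's description.
(d) Not entailed — Bea found the page, not the wall; the wall belongs to the painting event.
(e) Entailed — the narrative places the rinsing before the finding.
(f) Not entailed — 'deliberately' adds information not in the original event.

(a), (b), (c), (e)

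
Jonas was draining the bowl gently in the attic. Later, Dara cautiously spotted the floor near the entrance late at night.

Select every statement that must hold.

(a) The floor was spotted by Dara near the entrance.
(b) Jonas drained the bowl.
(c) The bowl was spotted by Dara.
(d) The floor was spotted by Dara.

(a), (d)

(a) Entailed — every conjunct here is already in the original spotting event.
(b) Not entailed — 'was draining' is progressive on an accomplishment; it does not entail the completed 'drained'.
(c) Not entailed — Dara spotted the floor, not the bowl; the bowl belongs to the draining event.
(d) Entailed — dropping 'near the entrance', 'late at night', 'cautiously' leaves a sub-description the original still satisfies.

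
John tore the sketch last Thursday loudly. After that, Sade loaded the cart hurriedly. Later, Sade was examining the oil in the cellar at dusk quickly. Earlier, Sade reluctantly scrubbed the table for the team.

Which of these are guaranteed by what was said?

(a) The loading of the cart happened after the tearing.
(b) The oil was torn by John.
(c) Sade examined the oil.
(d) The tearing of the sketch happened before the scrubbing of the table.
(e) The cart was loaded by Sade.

(a) Entailed — the narrative places the tearing before the loading.
(b) Not entailed — John tore the sketch, not the oil; the oil belongs to the examining event.
(c) Entailed — 'examine' is an activity; 'was examining' entails that some examining happened, so 'examined' holds.
(d) Not entailed — the narrative doesn't order the tearing relative to the scrubbing.
(e) Entailed — dropping 'hurriedly' leaves a sub-description the original still satisfies.

(a), (c), (e)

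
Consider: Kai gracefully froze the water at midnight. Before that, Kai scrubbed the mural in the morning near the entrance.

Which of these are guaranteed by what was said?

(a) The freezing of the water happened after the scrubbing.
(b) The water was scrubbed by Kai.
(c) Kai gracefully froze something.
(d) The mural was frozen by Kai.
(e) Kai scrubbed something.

(a) Entailed — the narrative places the scrubbing before the freezing.
(b) Not entailed — Kai scrubbed the mural, not the water; the water belongs to the freezing event.
(c) Entailed — the original entails any weakening of itself; this just drops 'at midnight' and generalizes the patient.
(d) Not entailed — Kai froze the water, not the mural; the mural belongs to the scrubbing event.
(e) Entailed — every conjunct here is already in the original scrubbing event.

(a), (c), (e)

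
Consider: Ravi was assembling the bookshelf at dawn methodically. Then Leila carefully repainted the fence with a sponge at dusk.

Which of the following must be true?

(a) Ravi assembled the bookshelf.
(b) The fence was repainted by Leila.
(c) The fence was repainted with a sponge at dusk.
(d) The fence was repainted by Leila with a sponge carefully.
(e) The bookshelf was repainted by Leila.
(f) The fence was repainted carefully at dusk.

(b), (c), (d), (f)

(a) Not entailed — 'was assembling' is progressive on an accomplishment; it does not entail the completed 'assembled'.
(b) Entailed — every conjunct here is already in the original repainting event.
(c) Entailed — dropping 'carefully' and generalizing the agent leaves a sub-description the original still satisfies.
(d) Entailed — every conjunct here is already in the original repainting event.
(e) Not entailed — Leila repainted the fence, not the bookshelf; the bookshelf belongs to the assembling event.
(f) Entailed — this follows by dropping conjuncts from the repainting event's description.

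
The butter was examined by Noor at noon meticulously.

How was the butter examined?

meticulously

'meticulously' marks the manner of the examining event.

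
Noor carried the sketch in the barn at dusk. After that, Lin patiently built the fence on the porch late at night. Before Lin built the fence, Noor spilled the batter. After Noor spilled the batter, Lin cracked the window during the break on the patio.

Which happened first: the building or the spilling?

The connectives place the spilling before the building.

the spilling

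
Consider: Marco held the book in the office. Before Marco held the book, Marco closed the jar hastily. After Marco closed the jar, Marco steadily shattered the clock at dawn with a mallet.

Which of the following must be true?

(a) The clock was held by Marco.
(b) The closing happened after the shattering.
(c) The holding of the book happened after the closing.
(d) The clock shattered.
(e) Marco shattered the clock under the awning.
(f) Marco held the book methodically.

(c), (d)

(a) Not entailed — Marco held the book, not the clock; the clock belongs to the shattering event.
(b) Not entailed — the narrative places the closing before the shattering, not after.
(c) Entailed — the narrative places the closing before the holding.
(d) Entailed — 'Marco shattered the clock' is causative; it entails the inchoative 'the clock shattered'.
(e) Not entailed — 'under the awning' adds information not in the original event.
(f) Not entailed — 'methodically' adds information not in the original event.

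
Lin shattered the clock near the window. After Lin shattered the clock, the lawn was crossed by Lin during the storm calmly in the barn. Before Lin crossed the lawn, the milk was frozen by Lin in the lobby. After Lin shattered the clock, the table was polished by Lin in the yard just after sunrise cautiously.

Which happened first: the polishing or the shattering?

the shattering

The connectives place the shattering before the polishing.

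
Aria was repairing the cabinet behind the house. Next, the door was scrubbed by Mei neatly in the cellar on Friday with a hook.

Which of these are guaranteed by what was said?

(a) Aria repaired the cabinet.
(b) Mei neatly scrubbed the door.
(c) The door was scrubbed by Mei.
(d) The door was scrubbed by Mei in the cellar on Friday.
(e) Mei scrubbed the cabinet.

(a) Not entailed — 'was repairing' is progressive on an accomplishment; it does not entail the completed 'repaired'.
(b) Entailed — every conjunct here is already in the original scrubbing event.
(c) Entailed — every conjunct here is already in the original scrubbing event.
(d) Entailed — this follows by dropping conjuncts from the scrubbing event's description.
(e) Not entailed — Mei scrubbed the door, not the cabinet; the cabinet belongs to the repairing event.

(b), (c), (d)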